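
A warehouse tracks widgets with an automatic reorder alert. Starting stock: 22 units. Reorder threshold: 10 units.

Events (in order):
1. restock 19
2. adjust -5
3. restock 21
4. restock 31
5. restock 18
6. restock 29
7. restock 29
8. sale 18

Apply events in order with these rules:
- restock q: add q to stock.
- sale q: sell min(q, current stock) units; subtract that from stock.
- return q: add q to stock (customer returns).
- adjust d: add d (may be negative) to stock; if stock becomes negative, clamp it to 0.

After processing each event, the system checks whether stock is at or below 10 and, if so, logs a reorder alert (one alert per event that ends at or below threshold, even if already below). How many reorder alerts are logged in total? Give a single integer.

Answer: 0

Derivation:
Processing events:
Start: stock = 22
  Event 1 (restock 19): 22 + 19 = 41
  Event 2 (adjust -5): 41 + -5 = 36
  Event 3 (restock 21): 36 + 21 = 57
  Event 4 (restock 31): 57 + 31 = 88
  Event 5 (restock 18): 88 + 18 = 106
  Event 6 (restock 29): 106 + 29 = 135
  Event 7 (restock 29): 135 + 29 = 164
  Event 8 (sale 18): sell min(18,164)=18. stock: 164 - 18 = 146. total_sold = 18
Final: stock = 146, total_sold = 18

Checking against threshold 10:
  After event 1: stock=41 > 10
  After event 2: stock=36 > 10
  After event 3: stock=57 > 10
  After event 4: stock=88 > 10
  After event 5: stock=106 > 10
  After event 6: stock=135 > 10
  After event 7: stock=164 > 10
  After event 8: stock=146 > 10
Alert events: []. Count = 0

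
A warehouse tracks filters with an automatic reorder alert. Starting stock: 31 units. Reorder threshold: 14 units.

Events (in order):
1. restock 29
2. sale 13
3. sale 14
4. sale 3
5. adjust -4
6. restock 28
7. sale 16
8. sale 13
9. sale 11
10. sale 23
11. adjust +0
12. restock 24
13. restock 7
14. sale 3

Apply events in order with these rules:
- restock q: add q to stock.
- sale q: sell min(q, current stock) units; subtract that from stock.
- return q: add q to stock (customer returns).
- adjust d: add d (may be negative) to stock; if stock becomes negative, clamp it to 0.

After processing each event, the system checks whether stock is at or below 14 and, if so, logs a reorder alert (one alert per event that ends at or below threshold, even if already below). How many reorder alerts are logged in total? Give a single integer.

Processing events:
Start: stock = 31
  Event 1 (restock 29): 31 + 29 = 60
  Event 2 (sale 13): sell min(13,60)=13. stock: 60 - 13 = 47. total_sold = 13
  Event 3 (sale 14): sell min(14,47)=14. stock: 47 - 14 = 33. total_sold = 27
  Event 4 (sale 3): sell min(3,33)=3. stock: 33 - 3 = 30. total_sold = 30
  Event 5 (adjust -4): 30 + -4 = 26
  Event 6 (restock 28): 26 + 28 = 54
  Event 7 (sale 16): sell min(16,54)=16. stock: 54 - 16 = 38. total_sold = 46
  Event 8 (sale 13): sell min(13,38)=13. stock: 38 - 13 = 25. total_sold = 59
  Event 9 (sale 11): sell min(11,25)=11. stock: 25 - 11 = 14. total_sold = 70
  Event 10 (sale 23): sell min(23,14)=14. stock: 14 - 14 = 0. total_sold = 84
  Event 11 (adjust +0): 0 + 0 = 0
  Event 12 (restock 24): 0 + 24 = 24
  Event 13 (restock 7): 24 + 7 = 31
  Event 14 (sale 3): sell min(3,31)=3. stock: 31 - 3 = 28. total_sold = 87
Final: stock = 28, total_sold = 87

Checking against threshold 14:
  After event 1: stock=60 > 14
  After event 2: stock=47 > 14
  After event 3: stock=33 > 14
  After event 4: stock=30 > 14
  After event 5: stock=26 > 14
  After event 6: stock=54 > 14
  After event 7: stock=38 > 14
  After event 8: stock=25 > 14
  After event 9: stock=14 <= 14 -> ALERT
  After event 10: stock=0 <= 14 -> ALERT
  After event 11: stock=0 <= 14 -> ALERT
  After event 12: stock=24 > 14
  After event 13: stock=31 > 14
  After event 14: stock=28 > 14
Alert events: [9, 10, 11]. Count = 3

Answer: 3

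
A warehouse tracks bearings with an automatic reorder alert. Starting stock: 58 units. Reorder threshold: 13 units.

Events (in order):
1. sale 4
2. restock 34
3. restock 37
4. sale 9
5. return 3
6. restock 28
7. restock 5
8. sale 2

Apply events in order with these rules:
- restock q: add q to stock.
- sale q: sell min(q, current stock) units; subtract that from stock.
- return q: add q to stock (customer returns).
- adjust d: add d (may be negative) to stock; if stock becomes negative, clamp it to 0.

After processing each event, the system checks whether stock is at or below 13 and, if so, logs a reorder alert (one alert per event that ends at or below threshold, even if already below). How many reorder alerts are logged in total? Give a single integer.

Answer: 0

Derivation:
Processing events:
Start: stock = 58
  Event 1 (sale 4): sell min(4,58)=4. stock: 58 - 4 = 54. total_sold = 4
  Event 2 (restock 34): 54 + 34 = 88
  Event 3 (restock 37): 88 + 37 = 125
  Event 4 (sale 9): sell min(9,125)=9. stock: 125 - 9 = 116. total_sold = 13
  Event 5 (return 3): 116 + 3 = 119
  Event 6 (restock 28): 119 + 28 = 147
  Event 7 (restock 5): 147 + 5 = 152
  Event 8 (sale 2): sell min(2,152)=2. stock: 152 - 2 = 150. total_sold = 15
Final: stock = 150, total_sold = 15

Checking against threshold 13:
  After event 1: stock=54 > 13
  After event 2: stock=88 > 13
  After event 3: stock=125 > 13
  After event 4: stock=116 > 13
  After event 5: stock=119 > 13
  After event 6: stock=147 > 13
  After event 7: stock=152 > 13
  After event 8: stock=150 > 13
Alert events: []. Count = 0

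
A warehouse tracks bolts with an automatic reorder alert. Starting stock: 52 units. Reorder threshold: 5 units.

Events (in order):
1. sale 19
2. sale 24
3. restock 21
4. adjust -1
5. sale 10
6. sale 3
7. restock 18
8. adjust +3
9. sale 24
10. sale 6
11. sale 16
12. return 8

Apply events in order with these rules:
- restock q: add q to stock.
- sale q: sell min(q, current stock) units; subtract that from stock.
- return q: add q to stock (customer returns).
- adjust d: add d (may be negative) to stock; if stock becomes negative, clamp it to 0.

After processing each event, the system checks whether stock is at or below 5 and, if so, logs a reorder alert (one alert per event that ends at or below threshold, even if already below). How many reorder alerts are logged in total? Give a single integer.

Answer: 1

Derivation:
Processing events:
Start: stock = 52
  Event 1 (sale 19): sell min(19,52)=19. stock: 52 - 19 = 33. total_sold = 19
  Event 2 (sale 24): sell min(24,33)=24. stock: 33 - 24 = 9. total_sold = 43
  Event 3 (restock 21): 9 + 21 = 30
  Event 4 (adjust -1): 30 + -1 = 29
  Event 5 (sale 10): sell min(10,29)=10. stock: 29 - 10 = 19. total_sold = 53
  Event 6 (sale 3): sell min(3,19)=3. stock: 19 - 3 = 16. total_sold = 56
  Event 7 (restock 18): 16 + 18 = 34
  Event 8 (adjust +3): 34 + 3 = 37
  Event 9 (sale 24): sell min(24,37)=24. stock: 37 - 24 = 13. total_sold = 80
  Event 10 (sale 6): sell min(6,13)=6. stock: 13 - 6 = 7. total_sold = 86
  Event 11 (sale 16): sell min(16,7)=7. stock: 7 - 7 = 0. total_sold = 93
  Event 12 (return 8): 0 + 8 = 8
Final: stock = 8, total_sold = 93

Checking against threshold 5:
  After event 1: stock=33 > 5
  After event 2: stock=9 > 5
  After event 3: stock=30 > 5
  After event 4: stock=29 > 5
  After event 5: stock=19 > 5
  After event 6: stock=16 > 5
  After event 7: stock=34 > 5
  After event 8: stock=37 > 5
  After event 9: stock=13 > 5
  After event 10: stock=7 > 5
  After event 11: stock=0 <= 5 -> ALERT
  After event 12: stock=8 > 5
Alert events: [11]. Count = 1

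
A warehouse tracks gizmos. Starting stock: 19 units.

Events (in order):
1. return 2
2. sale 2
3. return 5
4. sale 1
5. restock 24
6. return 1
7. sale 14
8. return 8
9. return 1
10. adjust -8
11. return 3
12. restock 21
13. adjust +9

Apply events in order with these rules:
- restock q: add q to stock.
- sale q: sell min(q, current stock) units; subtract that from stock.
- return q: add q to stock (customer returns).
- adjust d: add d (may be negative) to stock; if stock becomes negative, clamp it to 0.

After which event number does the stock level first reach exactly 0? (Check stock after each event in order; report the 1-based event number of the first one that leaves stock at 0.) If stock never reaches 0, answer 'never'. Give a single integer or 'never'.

Answer: never

Derivation:
Processing events:
Start: stock = 19
  Event 1 (return 2): 19 + 2 = 21
  Event 2 (sale 2): sell min(2,21)=2. stock: 21 - 2 = 19. total_sold = 2
  Event 3 (return 5): 19 + 5 = 24
  Event 4 (sale 1): sell min(1,24)=1. stock: 24 - 1 = 23. total_sold = 3
  Event 5 (restock 24): 23 + 24 = 47
  Event 6 (return 1): 47 + 1 = 48
  Event 7 (sale 14): sell min(14,48)=14. stock: 48 - 14 = 34. total_sold = 17
  Event 8 (return 8): 34 + 8 = 42
  Event 9 (return 1): 42 + 1 = 43
  Event 10 (adjust -8): 43 + -8 = 35
  Event 11 (return 3): 35 + 3 = 38
  Event 12 (restock 21): 38 + 21 = 59
  Event 13 (adjust +9): 59 + 9 = 68
Final: stock = 68, total_sold = 17

Stock never reaches 0.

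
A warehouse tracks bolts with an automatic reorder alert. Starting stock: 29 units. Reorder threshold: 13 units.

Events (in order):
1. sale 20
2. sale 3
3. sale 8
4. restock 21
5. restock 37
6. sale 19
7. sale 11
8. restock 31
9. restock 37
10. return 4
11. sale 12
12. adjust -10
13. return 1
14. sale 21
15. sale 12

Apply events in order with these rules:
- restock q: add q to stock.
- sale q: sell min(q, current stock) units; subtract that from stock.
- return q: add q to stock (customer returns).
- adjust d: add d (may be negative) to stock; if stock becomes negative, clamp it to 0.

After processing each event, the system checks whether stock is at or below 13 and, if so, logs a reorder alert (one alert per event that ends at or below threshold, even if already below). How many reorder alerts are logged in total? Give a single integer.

Answer: 3

Derivation:
Processing events:
Start: stock = 29
  Event 1 (sale 20): sell min(20,29)=20. stock: 29 - 20 = 9. total_sold = 20
  Event 2 (sale 3): sell min(3,9)=3. stock: 9 - 3 = 6. total_sold = 23
  Event 3 (sale 8): sell min(8,6)=6. stock: 6 - 6 = 0. total_sold = 29
  Event 4 (restock 21): 0 + 21 = 21
  Event 5 (restock 37): 21 + 37 = 58
  Event 6 (sale 19): sell min(19,58)=19. stock: 58 - 19 = 39. total_sold = 48
  Event 7 (sale 11): sell min(11,39)=11. stock: 39 - 11 = 28. total_sold = 59
  Event 8 (restock 31): 28 + 31 = 59
  Event 9 (restock 37): 59 + 37 = 96
  Event 10 (return 4): 96 + 4 = 100
  Event 11 (sale 12): sell min(12,100)=12. stock: 100 - 12 = 88. total_sold = 71
  Event 12 (adjust -10): 88 + -10 = 78
  Event 13 (return 1): 78 + 1 = 79
  Event 14 (sale 21): sell min(21,79)=21. stock: 79 - 21 = 58. total_sold = 92
  Event 15 (sale 12): sell min(12,58)=12. stock: 58 - 12 = 46. total_sold = 104
Final: stock = 46, total_sold = 104

Checking against threshold 13:
  After event 1: stock=9 <= 13 -> ALERT
  After event 2: stock=6 <= 13 -> ALERT
  After event 3: stock=0 <= 13 -> ALERT
  After event 4: stock=21 > 13
  After event 5: stock=58 > 13
  After event 6: stock=39 > 13
  After event 7: stock=28 > 13
  After event 8: stock=59 > 13
  After event 9: stock=96 > 13
  After event 10: stock=100 > 13
  After event 11: stock=88 > 13
  After event 12: stock=78 > 13
  After event 13: stock=79 > 13
  After event 14: stock=58 > 13
  After event 15: stock=46 > 13
Alert events: [1, 2, 3]. Count = 3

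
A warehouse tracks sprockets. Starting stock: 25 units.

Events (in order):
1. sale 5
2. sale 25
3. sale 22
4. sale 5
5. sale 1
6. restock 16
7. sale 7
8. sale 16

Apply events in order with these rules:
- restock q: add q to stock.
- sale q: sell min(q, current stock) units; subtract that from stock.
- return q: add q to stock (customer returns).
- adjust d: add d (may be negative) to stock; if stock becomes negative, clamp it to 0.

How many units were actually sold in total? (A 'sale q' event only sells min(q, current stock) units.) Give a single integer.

Processing events:
Start: stock = 25
  Event 1 (sale 5): sell min(5,25)=5. stock: 25 - 5 = 20. total_sold = 5
  Event 2 (sale 25): sell min(25,20)=20. stock: 20 - 20 = 0. total_sold = 25
  Event 3 (sale 22): sell min(22,0)=0. stock: 0 - 0 = 0. total_sold = 25
  Event 4 (sale 5): sell min(5,0)=0. stock: 0 - 0 = 0. total_sold = 25
  Event 5 (sale 1): sell min(1,0)=0. stock: 0 - 0 = 0. total_sold = 25
  Event 6 (restock 16): 0 + 16 = 16
  Event 7 (sale 7): sell min(7,16)=7. stock: 16 - 7 = 9. total_sold = 32
  Event 8 (sale 16): sell min(16,9)=9. stock: 9 - 9 = 0. total_sold = 41
Final: stock = 0, total_sold = 41

Answer: 41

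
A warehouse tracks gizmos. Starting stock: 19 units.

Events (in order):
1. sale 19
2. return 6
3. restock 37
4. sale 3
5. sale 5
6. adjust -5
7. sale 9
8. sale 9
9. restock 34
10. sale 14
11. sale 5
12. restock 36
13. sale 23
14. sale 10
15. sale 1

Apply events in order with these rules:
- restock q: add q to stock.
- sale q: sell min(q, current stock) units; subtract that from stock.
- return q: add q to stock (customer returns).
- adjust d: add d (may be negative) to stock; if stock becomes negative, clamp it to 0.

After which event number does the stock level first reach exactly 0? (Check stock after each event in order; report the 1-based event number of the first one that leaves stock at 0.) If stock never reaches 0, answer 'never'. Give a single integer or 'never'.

Answer: 1

Derivation:
Processing events:
Start: stock = 19
  Event 1 (sale 19): sell min(19,19)=19. stock: 19 - 19 = 0. total_sold = 19
  Event 2 (return 6): 0 + 6 = 6
  Event 3 (restock 37): 6 + 37 = 43
  Event 4 (sale 3): sell min(3,43)=3. stock: 43 - 3 = 40. total_sold = 22
  Event 5 (sale 5): sell min(5,40)=5. stock: 40 - 5 = 35. total_sold = 27
  Event 6 (adjust -5): 35 + -5 = 30
  Event 7 (sale 9): sell min(9,30)=9. stock: 30 - 9 = 21. total_sold = 36
  Event 8 (sale 9): sell min(9,21)=9. stock: 21 - 9 = 12. total_sold = 45
  Event 9 (restock 34): 12 + 34 = 46
  Event 10 (sale 14): sell min(14,46)=14. stock: 46 - 14 = 32. total_sold = 59
  Event 11 (sale 5): sell min(5,32)=5. stock: 32 - 5 = 27. total_sold = 64
  Event 12 (restock 36): 27 + 36 = 63
  Event 13 (sale 23): sell min(23,63)=23. stock: 63 - 23 = 40. total_sold = 87
  Event 14 (sale 10): sell min(10,40)=10. stock: 40 - 10 = 30. total_sold = 97
  Event 15 (sale 1): sell min(1,30)=1. stock: 30 - 1 = 29. total_sold = 98
Final: stock = 29, total_sold = 98

First zero at event 1.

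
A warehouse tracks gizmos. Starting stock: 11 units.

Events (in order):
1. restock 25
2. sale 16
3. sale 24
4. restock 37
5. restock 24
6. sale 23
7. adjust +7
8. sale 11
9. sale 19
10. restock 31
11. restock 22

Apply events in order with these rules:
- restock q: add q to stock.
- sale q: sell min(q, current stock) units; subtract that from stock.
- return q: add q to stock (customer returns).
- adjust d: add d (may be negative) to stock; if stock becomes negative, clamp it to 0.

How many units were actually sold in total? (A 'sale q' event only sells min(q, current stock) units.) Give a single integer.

Processing events:
Start: stock = 11
  Event 1 (restock 25): 11 + 25 = 36
  Event 2 (sale 16): sell min(16,36)=16. stock: 36 - 16 = 20. total_sold = 16
  Event 3 (sale 24): sell min(24,20)=20. stock: 20 - 20 = 0. total_sold = 36
  Event 4 (restock 37): 0 + 37 = 37
  Event 5 (restock 24): 37 + 24 = 61
  Event 6 (sale 23): sell min(23,61)=23. stock: 61 - 23 = 38. total_sold = 59
  Event 7 (adjust +7): 38 + 7 = 45
  Event 8 (sale 11): sell min(11,45)=11. stock: 45 - 11 = 34. total_sold = 70
  Event 9 (sale 19): sell min(19,34)=19. stock: 34 - 19 = 15. total_sold = 89
  Event 10 (restock 31): 15 + 31 = 46
  Event 11 (restock 22): 46 + 22 = 68
Final: stock = 68, total_sold = 89

Answer: 89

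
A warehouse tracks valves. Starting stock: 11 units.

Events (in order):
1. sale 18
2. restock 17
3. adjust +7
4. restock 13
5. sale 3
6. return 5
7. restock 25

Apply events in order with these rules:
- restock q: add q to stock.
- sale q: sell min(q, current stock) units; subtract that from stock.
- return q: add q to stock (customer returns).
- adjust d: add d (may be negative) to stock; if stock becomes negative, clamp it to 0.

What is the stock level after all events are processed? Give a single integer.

Processing events:
Start: stock = 11
  Event 1 (sale 18): sell min(18,11)=11. stock: 11 - 11 = 0. total_sold = 11
  Event 2 (restock 17): 0 + 17 = 17
  Event 3 (adjust +7): 17 + 7 = 24
  Event 4 (restock 13): 24 + 13 = 37
  Event 5 (sale 3): sell min(3,37)=3. stock: 37 - 3 = 34. total_sold = 14
  Event 6 (return 5): 34 + 5 = 39
  Event 7 (restock 25): 39 + 25 = 64
Final: stock = 64, total_sold = 14

Answer: 64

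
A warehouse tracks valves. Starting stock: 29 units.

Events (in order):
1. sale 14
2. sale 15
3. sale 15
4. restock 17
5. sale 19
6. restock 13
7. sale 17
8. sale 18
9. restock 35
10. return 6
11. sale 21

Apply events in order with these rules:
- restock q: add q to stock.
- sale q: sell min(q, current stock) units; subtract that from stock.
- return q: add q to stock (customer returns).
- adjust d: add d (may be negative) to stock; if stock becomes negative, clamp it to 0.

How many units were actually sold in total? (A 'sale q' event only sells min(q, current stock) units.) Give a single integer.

Answer: 80

Derivation:
Processing events:
Start: stock = 29
  Event 1 (sale 14): sell min(14,29)=14. stock: 29 - 14 = 15. total_sold = 14
  Event 2 (sale 15): sell min(15,15)=15. stock: 15 - 15 = 0. total_sold = 29
  Event 3 (sale 15): sell min(15,0)=0. stock: 0 - 0 = 0. total_sold = 29
  Event 4 (restock 17): 0 + 17 = 17
  Event 5 (sale 19): sell min(19,17)=17. stock: 17 - 17 = 0. total_sold = 46
  Event 6 (restock 13): 0 + 13 = 13
  Event 7 (sale 17): sell min(17,13)=13. stock: 13 - 13 = 0. total_sold = 59
  Event 8 (sale 18): sell min(18,0)=0. stock: 0 - 0 = 0. total_sold = 59
  Event 9 (restock 35): 0 + 35 = 35
  Event 10 (return 6): 35 + 6 = 41
  Event 11 (sale 21): sell min(21,41)=21. stock: 41 - 21 = 20. total_sold = 80
Final: stock = 20, total_sold = 80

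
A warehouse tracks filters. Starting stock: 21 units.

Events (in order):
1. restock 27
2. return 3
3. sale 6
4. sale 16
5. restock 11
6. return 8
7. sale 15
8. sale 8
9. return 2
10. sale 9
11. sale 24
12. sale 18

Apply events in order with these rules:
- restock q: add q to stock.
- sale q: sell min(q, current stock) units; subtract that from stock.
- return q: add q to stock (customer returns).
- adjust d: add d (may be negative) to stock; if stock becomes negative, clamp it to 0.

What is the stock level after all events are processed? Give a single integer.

Processing events:
Start: stock = 21
  Event 1 (restock 27): 21 + 27 = 48
  Event 2 (return 3): 48 + 3 = 51
  Event 3 (sale 6): sell min(6,51)=6. stock: 51 - 6 = 45. total_sold = 6
  Event 4 (sale 16): sell min(16,45)=16. stock: 45 - 16 = 29. total_sold = 22
  Event 5 (restock 11): 29 + 11 = 40
  Event 6 (return 8): 40 + 8 = 48
  Event 7 (sale 15): sell min(15,48)=15. stock: 48 - 15 = 33. total_sold = 37
  Event 8 (sale 8): sell min(8,33)=8. stock: 33 - 8 = 25. total_sold = 45
  Event 9 (return 2): 25 + 2 = 27
  Event 10 (sale 9): sell min(9,27)=9. stock: 27 - 9 = 18. total_sold = 54
  Event 11 (sale 24): sell min(24,18)=18. stock: 18 - 18 = 0. total_sold = 72
  Event 12 (sale 18): sell min(18,0)=0. stock: 0 - 0 = 0. total_sold = 72
Final: stock = 0, total_sold = 72

Answer: 0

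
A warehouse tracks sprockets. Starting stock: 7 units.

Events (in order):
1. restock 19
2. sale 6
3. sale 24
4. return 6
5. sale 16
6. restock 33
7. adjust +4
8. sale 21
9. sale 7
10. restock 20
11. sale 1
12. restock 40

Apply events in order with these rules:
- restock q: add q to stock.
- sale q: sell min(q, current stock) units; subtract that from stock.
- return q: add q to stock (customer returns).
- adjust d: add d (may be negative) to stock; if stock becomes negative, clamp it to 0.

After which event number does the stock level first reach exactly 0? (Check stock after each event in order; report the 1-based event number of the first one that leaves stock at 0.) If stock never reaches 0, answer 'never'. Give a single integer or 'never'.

Answer: 3

Derivation:
Processing events:
Start: stock = 7
  Event 1 (restock 19): 7 + 19 = 26
  Event 2 (sale 6): sell min(6,26)=6. stock: 26 - 6 = 20. total_sold = 6
  Event 3 (sale 24): sell min(24,20)=20. stock: 20 - 20 = 0. total_sold = 26
  Event 4 (return 6): 0 + 6 = 6
  Event 5 (sale 16): sell min(16,6)=6. stock: 6 - 6 = 0. total_sold = 32
  Event 6 (restock 33): 0 + 33 = 33
  Event 7 (adjust +4): 33 + 4 = 37
  Event 8 (sale 21): sell min(21,37)=21. stock: 37 - 21 = 16. total_sold = 53
  Event 9 (sale 7): sell min(7,16)=7. stock: 16 - 7 = 9. total_sold = 60
  Event 10 (restock 20): 9 + 20 = 29
  Event 11 (sale 1): sell min(1,29)=1. stock: 29 - 1 = 28. total_sold = 61
  Event 12 (restock 40): 28 + 40 = 68
Final: stock = 68, total_sold = 61

First zero at event 3.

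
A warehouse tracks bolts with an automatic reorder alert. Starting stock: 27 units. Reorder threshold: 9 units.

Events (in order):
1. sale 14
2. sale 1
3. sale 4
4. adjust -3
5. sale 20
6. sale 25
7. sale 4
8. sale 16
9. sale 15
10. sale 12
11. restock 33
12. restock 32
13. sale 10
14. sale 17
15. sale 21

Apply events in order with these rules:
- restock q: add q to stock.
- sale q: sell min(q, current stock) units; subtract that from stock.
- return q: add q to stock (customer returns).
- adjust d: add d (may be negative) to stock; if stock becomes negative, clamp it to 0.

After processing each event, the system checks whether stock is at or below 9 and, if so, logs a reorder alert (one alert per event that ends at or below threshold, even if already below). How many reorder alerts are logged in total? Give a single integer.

Processing events:
Start: stock = 27
  Event 1 (sale 14): sell min(14,27)=14. stock: 27 - 14 = 13. total_sold = 14
  Event 2 (sale 1): sell min(1,13)=1. stock: 13 - 1 = 12. total_sold = 15
  Event 3 (sale 4): sell min(4,12)=4. stock: 12 - 4 = 8. total_sold = 19
  Event 4 (adjust -3): 8 + -3 = 5
  Event 5 (sale 20): sell min(20,5)=5. stock: 5 - 5 = 0. total_sold = 24
  Event 6 (sale 25): sell min(25,0)=0. stock: 0 - 0 = 0. total_sold = 24
  Event 7 (sale 4): sell min(4,0)=0. stock: 0 - 0 = 0. total_sold = 24
  Event 8 (sale 16): sell min(16,0)=0. stock: 0 - 0 = 0. total_sold = 24
  Event 9 (sale 15): sell min(15,0)=0. stock: 0 - 0 = 0. total_sold = 24
  Event 10 (sale 12): sell min(12,0)=0. stock: 0 - 0 = 0. total_sold = 24
  Event 11 (restock 33): 0 + 33 = 33
  Event 12 (restock 32): 33 + 32 = 65
  Event 13 (sale 10): sell min(10,65)=10. stock: 65 - 10 = 55. total_sold = 34
  Event 14 (sale 17): sell min(17,55)=17. stock: 55 - 17 = 38. total_sold = 51
  Event 15 (sale 21): sell min(21,38)=21. stock: 38 - 21 = 17. total_sold = 72
Final: stock = 17, total_sold = 72

Checking against threshold 9:
  After event 1: stock=13 > 9
  After event 2: stock=12 > 9
  After event 3: stock=8 <= 9 -> ALERT
  After event 4: stock=5 <= 9 -> ALERT
  After event 5: stock=0 <= 9 -> ALERT
  After event 6: stock=0 <= 9 -> ALERT
  After event 7: stock=0 <= 9 -> ALERT
  After event 8: stock=0 <= 9 -> ALERT
  After event 9: stock=0 <= 9 -> ALERT
  After event 10: stock=0 <= 9 -> ALERT
  After event 11: stock=33 > 9
  After event 12: stock=65 > 9
  After event 13: stock=55 > 9
  After event 14: stock=38 > 9
  After event 15: stock=17 > 9
Alert events: [3, 4, 5, 6, 7, 8, 9, 10]. Count = 8

Answer: 8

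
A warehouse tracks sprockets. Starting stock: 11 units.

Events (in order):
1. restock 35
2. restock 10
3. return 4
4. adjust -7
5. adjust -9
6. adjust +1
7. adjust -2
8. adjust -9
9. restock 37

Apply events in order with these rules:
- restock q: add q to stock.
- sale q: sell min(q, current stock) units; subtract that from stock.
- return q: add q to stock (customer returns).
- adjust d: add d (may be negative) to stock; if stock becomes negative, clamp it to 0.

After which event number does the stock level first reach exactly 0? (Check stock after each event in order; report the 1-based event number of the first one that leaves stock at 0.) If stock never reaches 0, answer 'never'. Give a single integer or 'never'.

Processing events:
Start: stock = 11
  Event 1 (restock 35): 11 + 35 = 46
  Event 2 (restock 10): 46 + 10 = 56
  Event 3 (return 4): 56 + 4 = 60
  Event 4 (adjust -7): 60 + -7 = 53
  Event 5 (adjust -9): 53 + -9 = 44
  Event 6 (adjust +1): 44 + 1 = 45
  Event 7 (adjust -2): 45 + -2 = 43
  Event 8 (adjust -9): 43 + -9 = 34
  Event 9 (restock 37): 34 + 37 = 71
Final: stock = 71, total_sold = 0

Stock never reaches 0.

Answer: never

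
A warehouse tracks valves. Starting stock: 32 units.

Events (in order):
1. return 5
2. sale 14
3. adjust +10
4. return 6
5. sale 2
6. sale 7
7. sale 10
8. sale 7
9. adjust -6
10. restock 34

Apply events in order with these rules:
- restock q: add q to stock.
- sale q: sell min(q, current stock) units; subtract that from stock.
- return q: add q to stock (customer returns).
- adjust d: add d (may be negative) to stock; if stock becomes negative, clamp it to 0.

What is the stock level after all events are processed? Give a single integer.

Processing events:
Start: stock = 32
  Event 1 (return 5): 32 + 5 = 37
  Event 2 (sale 14): sell min(14,37)=14. stock: 37 - 14 = 23. total_sold = 14
  Event 3 (adjust +10): 23 + 10 = 33
  Event 4 (return 6): 33 + 6 = 39
  Event 5 (sale 2): sell min(2,39)=2. stock: 39 - 2 = 37. total_sold = 16
  Event 6 (sale 7): sell min(7,37)=7. stock: 37 - 7 = 30. total_sold = 23
  Event 7 (sale 10): sell min(10,30)=10. stock: 30 - 10 = 20. total_sold = 33
  Event 8 (sale 7): sell min(7,20)=7. stock: 20 - 7 = 13. total_sold = 40
  Event 9 (adjust -6): 13 + -6 = 7
  Event 10 (restock 34): 7 + 34 = 41
Final: stock = 41, total_sold = 40

Answer: 41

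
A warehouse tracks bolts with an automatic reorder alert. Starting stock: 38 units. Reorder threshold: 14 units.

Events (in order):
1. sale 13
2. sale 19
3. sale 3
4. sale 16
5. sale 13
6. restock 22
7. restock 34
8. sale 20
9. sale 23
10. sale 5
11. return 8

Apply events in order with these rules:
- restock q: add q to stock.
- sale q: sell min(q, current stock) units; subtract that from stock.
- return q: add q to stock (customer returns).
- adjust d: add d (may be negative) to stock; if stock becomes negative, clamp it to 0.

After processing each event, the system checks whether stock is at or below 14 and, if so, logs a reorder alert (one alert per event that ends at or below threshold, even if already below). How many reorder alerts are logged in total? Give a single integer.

Processing events:
Start: stock = 38
  Event 1 (sale 13): sell min(13,38)=13. stock: 38 - 13 = 25. total_sold = 13
  Event 2 (sale 19): sell min(19,25)=19. stock: 25 - 19 = 6. total_sold = 32
  Event 3 (sale 3): sell min(3,6)=3. stock: 6 - 3 = 3. total_sold = 35
  Event 4 (sale 16): sell min(16,3)=3. stock: 3 - 3 = 0. total_sold = 38
  Event 5 (sale 13): sell min(13,0)=0. stock: 0 - 0 = 0. total_sold = 38
  Event 6 (restock 22): 0 + 22 = 22
  Event 7 (restock 34): 22 + 34 = 56
  Event 8 (sale 20): sell min(20,56)=20. stock: 56 - 20 = 36. total_sold = 58
  Event 9 (sale 23): sell min(23,36)=23. stock: 36 - 23 = 13. total_sold = 81
  Event 10 (sale 5): sell min(5,13)=5. stock: 13 - 5 = 8. total_sold = 86
  Event 11 (return 8): 8 + 8 = 16
Final: stock = 16, total_sold = 86

Checking against threshold 14:
  After event 1: stock=25 > 14
  After event 2: stock=6 <= 14 -> ALERT
  After event 3: stock=3 <= 14 -> ALERT
  After event 4: stock=0 <= 14 -> ALERT
  After event 5: stock=0 <= 14 -> ALERT
  After event 6: stock=22 > 14
  After event 7: stock=56 > 14
  After event 8: stock=36 > 14
  After event 9: stock=13 <= 14 -> ALERT
  After event 10: stock=8 <= 14 -> ALERT
  After event 11: stock=16 > 14
Alert events: [2, 3, 4, 5, 9, 10]. Count = 6

Answer: 6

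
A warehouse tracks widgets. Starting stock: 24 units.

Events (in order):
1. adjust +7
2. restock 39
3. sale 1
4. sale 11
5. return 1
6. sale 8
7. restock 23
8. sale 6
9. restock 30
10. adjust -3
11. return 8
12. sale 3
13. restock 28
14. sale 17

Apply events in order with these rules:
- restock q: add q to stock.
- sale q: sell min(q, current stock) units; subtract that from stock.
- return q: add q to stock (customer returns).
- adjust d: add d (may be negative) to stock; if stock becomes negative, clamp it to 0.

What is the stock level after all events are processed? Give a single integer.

Answer: 111

Derivation:
Processing events:
Start: stock = 24
  Event 1 (adjust +7): 24 + 7 = 31
  Event 2 (restock 39): 31 + 39 = 70
  Event 3 (sale 1): sell min(1,70)=1. stock: 70 - 1 = 69. total_sold = 1
  Event 4 (sale 11): sell min(11,69)=11. stock: 69 - 11 = 58. total_sold = 12
  Event 5 (return 1): 58 + 1 = 59
  Event 6 (sale 8): sell min(8,59)=8. stock: 59 - 8 = 51. total_sold = 20
  Event 7 (restock 23): 51 + 23 = 74
  Event 8 (sale 6): sell min(6,74)=6. stock: 74 - 6 = 68. total_sold = 26
  Event 9 (restock 30): 68 + 30 = 98
  Event 10 (adjust -3): 98 + -3 = 95
  Event 11 (return 8): 95 + 8 = 103
  Event 12 (sale 3): sell min(3,103)=3. stock: 103 - 3 = 100. total_sold = 29
  Event 13 (restock 28): 100 + 28 = 128
  Event 14 (sale 17): sell min(17,128)=17. stock: 128 - 17 = 111. total_sold = 46
Final: stock = 111, total_sold = 46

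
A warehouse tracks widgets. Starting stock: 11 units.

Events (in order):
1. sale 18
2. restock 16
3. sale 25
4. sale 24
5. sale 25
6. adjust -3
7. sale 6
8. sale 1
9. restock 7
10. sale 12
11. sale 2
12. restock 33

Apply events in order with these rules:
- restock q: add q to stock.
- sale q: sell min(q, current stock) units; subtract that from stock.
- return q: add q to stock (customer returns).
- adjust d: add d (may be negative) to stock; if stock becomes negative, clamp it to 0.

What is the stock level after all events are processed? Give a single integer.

Processing events:
Start: stock = 11
  Event 1 (sale 18): sell min(18,11)=11. stock: 11 - 11 = 0. total_sold = 11
  Event 2 (restock 16): 0 + 16 = 16
  Event 3 (sale 25): sell min(25,16)=16. stock: 16 - 16 = 0. total_sold = 27
  Event 4 (sale 24): sell min(24,0)=0. stock: 0 - 0 = 0. total_sold = 27
  Event 5 (sale 25): sell min(25,0)=0. stock: 0 - 0 = 0. total_sold = 27
  Event 6 (adjust -3): 0 + -3 = 0 (clamped to 0)
  Event 7 (sale 6): sell min(6,0)=0. stock: 0 - 0 = 0. total_sold = 27
  Event 8 (sale 1): sell min(1,0)=0. stock: 0 - 0 = 0. total_sold = 27
  Event 9 (restock 7): 0 + 7 = 7
  Event 10 (sale 12): sell min(12,7)=7. stock: 7 - 7 = 0. total_sold = 34
  Event 11 (sale 2): sell min(2,0)=0. stock: 0 - 0 = 0. total_sold = 34
  Event 12 (restock 33): 0 + 33 = 33
Final: stock = 33, total_sold = 34

Answer: 33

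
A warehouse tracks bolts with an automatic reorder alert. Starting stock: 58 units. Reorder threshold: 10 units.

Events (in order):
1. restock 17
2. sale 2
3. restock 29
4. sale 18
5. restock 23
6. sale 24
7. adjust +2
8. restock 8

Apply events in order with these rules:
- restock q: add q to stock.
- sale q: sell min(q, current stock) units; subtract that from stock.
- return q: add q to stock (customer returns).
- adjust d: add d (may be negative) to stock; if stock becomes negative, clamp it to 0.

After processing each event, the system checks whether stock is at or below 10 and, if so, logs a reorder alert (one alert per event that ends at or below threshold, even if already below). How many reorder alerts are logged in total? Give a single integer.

Answer: 0

Derivation:
Processing events:
Start: stock = 58
  Event 1 (restock 17): 58 + 17 = 75
  Event 2 (sale 2): sell min(2,75)=2. stock: 75 - 2 = 73. total_sold = 2
  Event 3 (restock 29): 73 + 29 = 102
  Event 4 (sale 18): sell min(18,102)=18. stock: 102 - 18 = 84. total_sold = 20
  Event 5 (restock 23): 84 + 23 = 107
  Event 6 (sale 24): sell min(24,107)=24. stock: 107 - 24 = 83. total_sold = 44
  Event 7 (adjust +2): 83 + 2 = 85
  Event 8 (restock 8): 85 + 8 = 93
Final: stock = 93, total_sold = 44

Checking against threshold 10:
  After event 1: stock=75 > 10
  After event 2: stock=73 > 10
  After event 3: stock=102 > 10
  After event 4: stock=84 > 10
  After event 5: stock=107 > 10
  After event 6: stock=83 > 10
  After event 7: stock=85 > 10
  After event 8: stock=93 > 10
Alert events: []. Count = 0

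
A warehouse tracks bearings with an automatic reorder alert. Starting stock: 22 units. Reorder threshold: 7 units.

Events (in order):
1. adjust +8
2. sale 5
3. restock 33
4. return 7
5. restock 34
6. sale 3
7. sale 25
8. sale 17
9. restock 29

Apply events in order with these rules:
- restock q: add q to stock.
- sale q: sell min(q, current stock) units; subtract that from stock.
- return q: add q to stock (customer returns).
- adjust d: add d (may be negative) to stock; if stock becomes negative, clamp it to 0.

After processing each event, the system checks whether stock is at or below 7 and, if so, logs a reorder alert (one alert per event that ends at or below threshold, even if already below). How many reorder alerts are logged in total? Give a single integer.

Processing events:
Start: stock = 22
  Event 1 (adjust +8): 22 + 8 = 30
  Event 2 (sale 5): sell min(5,30)=5. stock: 30 - 5 = 25. total_sold = 5
  Event 3 (restock 33): 25 + 33 = 58
  Event 4 (return 7): 58 + 7 = 65
  Event 5 (restock 34): 65 + 34 = 99
  Event 6 (sale 3): sell min(3,99)=3. stock: 99 - 3 = 96. total_sold = 8
  Event 7 (sale 25): sell min(25,96)=25. stock: 96 - 25 = 71. total_sold = 33
  Event 8 (sale 17): sell min(17,71)=17. stock: 71 - 17 = 54. total_sold = 50
  Event 9 (restock 29): 54 + 29 = 83
Final: stock = 83, total_sold = 50

Checking against threshold 7:
  After event 1: stock=30 > 7
  After event 2: stock=25 > 7
  After event 3: stock=58 > 7
  After event 4: stock=65 > 7
  After event 5: stock=99 > 7
  After event 6: stock=96 > 7
  After event 7: stock=71 > 7
  After event 8: stock=54 > 7
  After event 9: stock=83 > 7
Alert events: []. Count = 0

Answer: 0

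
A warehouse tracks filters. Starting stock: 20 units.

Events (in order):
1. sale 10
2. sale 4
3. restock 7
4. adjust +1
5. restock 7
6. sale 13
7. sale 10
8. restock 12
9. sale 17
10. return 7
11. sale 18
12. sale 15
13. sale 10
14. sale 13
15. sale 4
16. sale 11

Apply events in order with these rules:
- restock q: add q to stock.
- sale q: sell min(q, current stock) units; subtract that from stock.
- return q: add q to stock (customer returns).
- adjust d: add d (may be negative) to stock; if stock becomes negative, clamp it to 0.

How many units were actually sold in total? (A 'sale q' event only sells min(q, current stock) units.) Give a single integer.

Answer: 54

Derivation:
Processing events:
Start: stock = 20
  Event 1 (sale 10): sell min(10,20)=10. stock: 20 - 10 = 10. total_sold = 10
  Event 2 (sale 4): sell min(4,10)=4. stock: 10 - 4 = 6. total_sold = 14
  Event 3 (restock 7): 6 + 7 = 13
  Event 4 (adjust +1): 13 + 1 = 14
  Event 5 (restock 7): 14 + 7 = 21
  Event 6 (sale 13): sell min(13,21)=13. stock: 21 - 13 = 8. total_sold = 27
  Event 7 (sale 10): sell min(10,8)=8. stock: 8 - 8 = 0. total_sold = 35
  Event 8 (restock 12): 0 + 12 = 12
  Event 9 (sale 17): sell min(17,12)=12. stock: 12 - 12 = 0. total_sold = 47
  Event 10 (return 7): 0 + 7 = 7
  Event 11 (sale 18): sell min(18,7)=7. stock: 7 - 7 = 0. total_sold = 54
  Event 12 (sale 15): sell min(15,0)=0. stock: 0 - 0 = 0. total_sold = 54
  Event 13 (sale 10): sell min(10,0)=0. stock: 0 - 0 = 0. total_sold = 54
  Event 14 (sale 13): sell min(13,0)=0. stock: 0 - 0 = 0. total_sold = 54
  Event 15 (sale 4): sell min(4,0)=0. stock: 0 - 0 = 0. total_sold = 54
  Event 16 (sale 11): sell min(11,0)=0. stock: 0 - 0 = 0. total_sold = 54
Final: stock = 0, total_sold = 54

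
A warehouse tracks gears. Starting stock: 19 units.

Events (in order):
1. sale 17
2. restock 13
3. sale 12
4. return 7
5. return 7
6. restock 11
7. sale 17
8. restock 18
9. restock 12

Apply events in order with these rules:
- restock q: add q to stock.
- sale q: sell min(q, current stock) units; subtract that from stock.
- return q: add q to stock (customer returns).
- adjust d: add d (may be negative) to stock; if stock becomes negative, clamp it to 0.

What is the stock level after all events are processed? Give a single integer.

Answer: 41

Derivation:
Processing events:
Start: stock = 19
  Event 1 (sale 17): sell min(17,19)=17. stock: 19 - 17 = 2. total_sold = 17
  Event 2 (restock 13): 2 + 13 = 15
  Event 3 (sale 12): sell min(12,15)=12. stock: 15 - 12 = 3. total_sold = 29
  Event 4 (return 7): 3 + 7 = 10
  Event 5 (return 7): 10 + 7 = 17
  Event 6 (restock 11): 17 + 11 = 28
  Event 7 (sale 17): sell min(17,28)=17. stock: 28 - 17 = 11. total_sold = 46
  Event 8 (restock 18): 11 + 18 = 29
  Event 9 (restock 12): 29 + 12 = 41
Final: stock = 41, total_sold = 46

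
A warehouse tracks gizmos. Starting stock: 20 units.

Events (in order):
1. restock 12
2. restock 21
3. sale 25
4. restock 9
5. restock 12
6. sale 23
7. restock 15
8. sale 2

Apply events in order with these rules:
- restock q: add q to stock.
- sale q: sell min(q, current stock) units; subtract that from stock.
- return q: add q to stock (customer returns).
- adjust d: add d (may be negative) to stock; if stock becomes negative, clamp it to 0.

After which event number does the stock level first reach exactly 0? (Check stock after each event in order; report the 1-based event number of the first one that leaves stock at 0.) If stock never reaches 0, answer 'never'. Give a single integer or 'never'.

Processing events:
Start: stock = 20
  Event 1 (restock 12): 20 + 12 = 32
  Event 2 (restock 21): 32 + 21 = 53
  Event 3 (sale 25): sell min(25,53)=25. stock: 53 - 25 = 28. total_sold = 25
  Event 4 (restock 9): 28 + 9 = 37
  Event 5 (restock 12): 37 + 12 = 49
  Event 6 (sale 23): sell min(23,49)=23. stock: 49 - 23 = 26. total_sold = 48
  Event 7 (restock 15): 26 + 15 = 41
  Event 8 (sale 2): sell min(2,41)=2. stock: 41 - 2 = 39. total_sold = 50
Final: stock = 39, total_sold = 50

Stock never reaches 0.

Answer: never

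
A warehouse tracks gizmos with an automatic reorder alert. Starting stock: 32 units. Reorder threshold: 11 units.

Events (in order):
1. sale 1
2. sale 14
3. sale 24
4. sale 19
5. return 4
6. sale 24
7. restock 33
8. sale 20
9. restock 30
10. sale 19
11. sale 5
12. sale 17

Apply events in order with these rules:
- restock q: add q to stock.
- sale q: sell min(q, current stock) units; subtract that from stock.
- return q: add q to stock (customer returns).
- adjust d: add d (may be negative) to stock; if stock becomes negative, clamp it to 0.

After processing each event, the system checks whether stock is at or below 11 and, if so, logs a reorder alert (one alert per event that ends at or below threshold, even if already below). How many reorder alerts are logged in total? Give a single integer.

Answer: 5

Derivation:
Processing events:
Start: stock = 32
  Event 1 (sale 1): sell min(1,32)=1. stock: 32 - 1 = 31. total_sold = 1
  Event 2 (sale 14): sell min(14,31)=14. stock: 31 - 14 = 17. total_sold = 15
  Event 3 (sale 24): sell min(24,17)=17. stock: 17 - 17 = 0. total_sold = 32
  Event 4 (sale 19): sell min(19,0)=0. stock: 0 - 0 = 0. total_sold = 32
  Event 5 (return 4): 0 + 4 = 4
  Event 6 (sale 24): sell min(24,4)=4. stock: 4 - 4 = 0. total_sold = 36
  Event 7 (restock 33): 0 + 33 = 33
  Event 8 (sale 20): sell min(20,33)=20. stock: 33 - 20 = 13. total_sold = 56
  Event 9 (restock 30): 13 + 30 = 43
  Event 10 (sale 19): sell min(19,43)=19. stock: 43 - 19 = 24. total_sold = 75
  Event 11 (sale 5): sell min(5,24)=5. stock: 24 - 5 = 19. total_sold = 80
  Event 12 (sale 17): sell min(17,19)=17. stock: 19 - 17 = 2. total_sold = 97
Final: stock = 2, total_sold = 97

Checking against threshold 11:
  After event 1: stock=31 > 11
  After event 2: stock=17 > 11
  After event 3: stock=0 <= 11 -> ALERT
  After event 4: stock=0 <= 11 -> ALERT
  After event 5: stock=4 <= 11 -> ALERT
  After event 6: stock=0 <= 11 -> ALERT
  After event 7: stock=33 > 11
  After event 8: stock=13 > 11
  After event 9: stock=43 > 11
  After event 10: stock=24 > 11
  After event 11: stock=19 > 11
  After event 12: stock=2 <= 11 -> ALERT
Alert events: [3, 4, 5, 6, 12]. Count = 5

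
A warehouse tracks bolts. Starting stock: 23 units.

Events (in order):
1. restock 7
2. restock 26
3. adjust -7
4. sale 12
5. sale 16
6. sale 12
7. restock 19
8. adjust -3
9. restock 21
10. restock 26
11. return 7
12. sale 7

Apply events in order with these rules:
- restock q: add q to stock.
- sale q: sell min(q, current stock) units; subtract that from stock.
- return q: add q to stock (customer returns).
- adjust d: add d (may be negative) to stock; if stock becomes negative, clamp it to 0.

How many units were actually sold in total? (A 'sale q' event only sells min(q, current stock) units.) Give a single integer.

Processing events:
Start: stock = 23
  Event 1 (restock 7): 23 + 7 = 30
  Event 2 (restock 26): 30 + 26 = 56
  Event 3 (adjust -7): 56 + -7 = 49
  Event 4 (sale 12): sell min(12,49)=12. stock: 49 - 12 = 37. total_sold = 12
  Event 5 (sale 16): sell min(16,37)=16. stock: 37 - 16 = 21. total_sold = 28
  Event 6 (sale 12): sell min(12,21)=12. stock: 21 - 12 = 9. total_sold = 40
  Event 7 (restock 19): 9 + 19 = 28
  Event 8 (adjust -3): 28 + -3 = 25
  Event 9 (restock 21): 25 + 21 = 46
  Event 10 (restock 26): 46 + 26 = 72
  Event 11 (return 7): 72 + 7 = 79
  Event 12 (sale 7): sell min(7,79)=7. stock: 79 - 7 = 72. total_sold = 47
Final: stock = 72, total_sold = 47

Answer: 47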